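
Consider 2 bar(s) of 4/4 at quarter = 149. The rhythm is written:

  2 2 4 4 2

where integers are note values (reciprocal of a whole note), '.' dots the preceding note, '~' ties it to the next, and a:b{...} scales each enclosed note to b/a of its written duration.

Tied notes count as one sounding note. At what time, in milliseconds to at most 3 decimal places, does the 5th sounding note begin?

note 5 onset = 6b = 2416.107ms

1. 0.0ms @ 0 + 805.369ms (2)
2. 805.369ms @ 2 + 805.369ms (2)
3. 1610.738ms @ 4 + 402.685ms (1)
4. 2013.423ms @ 5 + 402.685ms (1)
5. 2416.107ms @ 6 + 805.369ms (2)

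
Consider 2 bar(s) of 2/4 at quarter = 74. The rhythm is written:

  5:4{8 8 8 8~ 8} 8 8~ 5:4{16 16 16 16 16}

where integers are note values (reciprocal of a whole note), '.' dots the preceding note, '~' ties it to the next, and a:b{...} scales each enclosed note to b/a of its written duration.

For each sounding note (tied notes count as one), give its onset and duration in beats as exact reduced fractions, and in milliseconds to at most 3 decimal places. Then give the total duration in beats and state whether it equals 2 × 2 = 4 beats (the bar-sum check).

1) 0.0ms=0b +324.324ms=2/5b
2) 324.324ms=2/5b +324.324ms=2/5b
3) 648.649ms=4/5b +324.324ms=2/5b
4) 972.973ms=6/5b +648.649ms=4/5b
5) 1621.622ms=2b +405.405ms=1/2b
6) 2027.027ms=5/2b +567.568ms=7/10b
7) 2594.595ms=16/5b +162.162ms=1/5b
8) 2756.757ms=17/5b +162.162ms=1/5b
9) 2918.919ms=18/5b +162.162ms=1/5b
10) 3081.081ms=19/5b +162.162ms=1/5b
Σ=4b of 4 (74bpm 2/4) — PASS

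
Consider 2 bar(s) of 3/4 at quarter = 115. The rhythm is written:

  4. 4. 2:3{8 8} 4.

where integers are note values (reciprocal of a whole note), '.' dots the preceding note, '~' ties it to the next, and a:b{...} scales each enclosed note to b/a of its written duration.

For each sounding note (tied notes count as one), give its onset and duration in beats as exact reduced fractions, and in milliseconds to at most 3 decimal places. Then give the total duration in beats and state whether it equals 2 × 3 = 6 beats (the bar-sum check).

1) 0.0ms=0b +782.609ms=3/2b
2) 782.609ms=3/2b +782.609ms=3/2b
3) 1565.217ms=3b +391.304ms=3/4b
4) 1956.522ms=15/4b +391.304ms=3/4b
5) 2347.826ms=9/2b +782.609ms=3/2b
Σ=6b of 6 (115bpm 3/4) — PASS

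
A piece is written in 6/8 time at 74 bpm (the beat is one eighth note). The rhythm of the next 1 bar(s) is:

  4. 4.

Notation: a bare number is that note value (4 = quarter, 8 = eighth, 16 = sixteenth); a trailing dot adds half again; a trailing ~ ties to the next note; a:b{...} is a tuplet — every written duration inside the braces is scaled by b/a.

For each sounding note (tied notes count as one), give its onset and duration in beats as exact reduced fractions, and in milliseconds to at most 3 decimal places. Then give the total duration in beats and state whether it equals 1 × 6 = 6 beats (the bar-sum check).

1) 0.0ms=0b +2432.432ms=3b
2) 2432.432ms=3b +2432.432ms=3b
Σ=6b of 6 (74bpm 6/8) — PASS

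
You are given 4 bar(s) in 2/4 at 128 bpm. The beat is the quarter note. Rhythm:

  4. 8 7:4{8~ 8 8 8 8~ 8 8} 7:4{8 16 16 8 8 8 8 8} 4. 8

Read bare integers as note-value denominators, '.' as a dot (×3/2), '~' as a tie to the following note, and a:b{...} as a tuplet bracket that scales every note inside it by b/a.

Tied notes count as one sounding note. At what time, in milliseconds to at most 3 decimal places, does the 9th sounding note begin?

1. 0.0ms @ 0 + 703.125ms (3/2)
2. 703.125ms @ 3/2 + 234.375ms (1/2)
3. 937.5ms @ 2 + 267.857ms (4/7)
4. 1205.357ms @ 18/7 + 133.929ms (2/7)
5. 1339.286ms @ 20/7 + 133.929ms (2/7)
6. 1473.214ms @ 22/7 + 267.857ms (4/7)
7. 1741.071ms @ 26/7 + 133.929ms (2/7)
8. 1875.0ms @ 4 + 133.929ms (2/7)
9. 2008.929ms @ 30/7 + 66.964ms (1/7)
10. 2075.893ms @ 31/7 + 66.964ms (1/7)
11. 2142.857ms @ 32/7 + 133.929ms (2/7)
12. 2276.786ms @ 34/7 + 133.929ms (2/7)
13. 2410.714ms @ 36/7 + 133.929ms (2/7)
14. 2544.643ms @ 38/7 + 133.929ms (2/7)
15. 2678.571ms @ 40/7 + 133.929ms (2/7)
16. 2812.5ms @ 6 + 703.125ms (3/2)
17. 3515.625ms @ 15/2 + 234.375ms (1/2)

note 9 onset = 30/7b = 2008.929ms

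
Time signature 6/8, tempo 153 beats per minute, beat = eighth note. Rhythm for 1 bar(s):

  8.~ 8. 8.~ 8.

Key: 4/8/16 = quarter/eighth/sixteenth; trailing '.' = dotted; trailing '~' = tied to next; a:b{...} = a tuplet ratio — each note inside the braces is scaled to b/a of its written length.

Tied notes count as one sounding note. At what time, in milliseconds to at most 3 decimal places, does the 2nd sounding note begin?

note 2 onset = 3b = 1176.471ms

1. 0.0ms @ 0 + 1176.471ms (3)
2. 1176.471ms @ 3 + 1176.471ms (3)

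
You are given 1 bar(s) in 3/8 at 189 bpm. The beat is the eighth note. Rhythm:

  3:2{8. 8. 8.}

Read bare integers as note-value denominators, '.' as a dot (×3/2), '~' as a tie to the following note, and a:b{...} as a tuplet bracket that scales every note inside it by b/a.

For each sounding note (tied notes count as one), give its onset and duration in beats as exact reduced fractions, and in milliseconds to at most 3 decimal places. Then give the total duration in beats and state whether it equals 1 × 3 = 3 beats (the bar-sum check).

1) 0.0ms=0b +317.46ms=1b
2) 317.46ms=1b +317.46ms=1b
3) 634.921ms=2b +317.46ms=1b
Σ=3b of 3 (189bpm 3/8) — PASS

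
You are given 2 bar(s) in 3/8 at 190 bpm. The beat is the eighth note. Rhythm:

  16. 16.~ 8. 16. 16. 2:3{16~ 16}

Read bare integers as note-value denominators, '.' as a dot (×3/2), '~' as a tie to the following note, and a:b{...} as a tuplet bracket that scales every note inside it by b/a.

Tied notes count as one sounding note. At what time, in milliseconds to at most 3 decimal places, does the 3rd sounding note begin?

note 3 onset = 3b = 947.368ms

1. 0.0ms @ 0 + 236.842ms (3/4)
2. 236.842ms @ 3/4 + 710.526ms (9/4)
3. 947.368ms @ 3 + 236.842ms (3/4)
4. 1184.211ms @ 15/4 + 236.842ms (3/4)
5. 1421.053ms @ 9/2 + 473.684ms (3/2)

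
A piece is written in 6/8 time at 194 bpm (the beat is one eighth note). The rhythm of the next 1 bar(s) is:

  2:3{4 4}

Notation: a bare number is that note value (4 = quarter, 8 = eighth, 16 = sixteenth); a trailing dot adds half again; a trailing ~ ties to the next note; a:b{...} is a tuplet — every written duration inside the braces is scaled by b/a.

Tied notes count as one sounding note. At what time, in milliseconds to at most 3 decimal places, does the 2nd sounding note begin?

1. 0.0ms @ 0 + 927.835ms (3)
2. 927.835ms @ 3 + 927.835ms (3)

note 2 onset = 3b = 927.835ms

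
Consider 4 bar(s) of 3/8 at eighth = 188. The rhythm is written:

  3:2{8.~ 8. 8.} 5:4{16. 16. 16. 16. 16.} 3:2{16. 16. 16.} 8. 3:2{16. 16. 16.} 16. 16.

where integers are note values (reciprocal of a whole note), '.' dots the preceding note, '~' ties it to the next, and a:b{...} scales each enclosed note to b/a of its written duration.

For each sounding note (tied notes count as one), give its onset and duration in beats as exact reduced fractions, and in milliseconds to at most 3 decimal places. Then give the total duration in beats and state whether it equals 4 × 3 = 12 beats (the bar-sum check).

1) 0.0ms=0b +638.298ms=2b
2) 638.298ms=2b +319.149ms=1b
3) 957.447ms=3b +191.489ms=3/5b
4) 1148.936ms=18/5b +191.489ms=3/5b
5) 1340.426ms=21/5b +191.489ms=3/5b
6) 1531.915ms=24/5b +191.489ms=3/5b
7) 1723.404ms=27/5b +191.489ms=3/5b
8) 1914.894ms=6b +159.574ms=1/2b
9) 2074.468ms=13/2b +159.574ms=1/2b
10) 2234.043ms=7b +159.574ms=1/2b
11) 2393.617ms=15/2b +478.723ms=3/2b
12) 2872.34ms=9b +159.574ms=1/2b
13) 3031.915ms=19/2b +159.574ms=1/2b
14) 3191.489ms=10b +159.574ms=1/2b
15) 3351.064ms=21/2b +239.362ms=3/4b
16) 3590.426ms=45/4b +239.362ms=3/4b
Σ=12b of 12 (188bpm 3/8) — PASS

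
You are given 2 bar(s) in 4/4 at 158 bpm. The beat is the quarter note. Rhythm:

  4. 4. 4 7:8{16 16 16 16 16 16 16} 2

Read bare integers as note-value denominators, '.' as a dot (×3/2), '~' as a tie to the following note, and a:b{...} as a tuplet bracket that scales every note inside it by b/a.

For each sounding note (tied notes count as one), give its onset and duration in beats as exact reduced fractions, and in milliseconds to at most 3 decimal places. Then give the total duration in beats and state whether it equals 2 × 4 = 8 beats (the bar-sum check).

1) 0.0ms=0b +569.62ms=3/2b
2) 569.62ms=3/2b +569.62ms=3/2b
3) 1139.241ms=3b +379.747ms=1b
4) 1518.987ms=4b +108.499ms=2/7b
5) 1627.486ms=30/7b +108.499ms=2/7b
6) 1735.986ms=32/7b +108.499ms=2/7b
7) 1844.485ms=34/7b +108.499ms=2/7b
8) 1952.984ms=36/7b +108.499ms=2/7b
9) 2061.483ms=38/7b +108.499ms=2/7b
10) 2169.982ms=40/7b +108.499ms=2/7b
11) 2278.481ms=6b +759.494ms=2b
Σ=8b of 8 (158bpm 4/4) — PASS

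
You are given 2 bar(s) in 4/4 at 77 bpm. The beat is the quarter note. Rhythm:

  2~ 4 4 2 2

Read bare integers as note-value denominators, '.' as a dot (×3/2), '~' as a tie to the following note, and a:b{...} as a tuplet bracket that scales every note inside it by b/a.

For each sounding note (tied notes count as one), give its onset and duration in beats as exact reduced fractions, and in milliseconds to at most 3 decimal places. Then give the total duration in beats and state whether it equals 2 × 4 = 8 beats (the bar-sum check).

1) 0.0ms=0b +2337.662ms=3b
2) 2337.662ms=3b +779.221ms=1b
3) 3116.883ms=4b +1558.442ms=2b
4) 4675.325ms=6b +1558.442ms=2b
Σ=8b of 8 (77bpm 4/4) — PASS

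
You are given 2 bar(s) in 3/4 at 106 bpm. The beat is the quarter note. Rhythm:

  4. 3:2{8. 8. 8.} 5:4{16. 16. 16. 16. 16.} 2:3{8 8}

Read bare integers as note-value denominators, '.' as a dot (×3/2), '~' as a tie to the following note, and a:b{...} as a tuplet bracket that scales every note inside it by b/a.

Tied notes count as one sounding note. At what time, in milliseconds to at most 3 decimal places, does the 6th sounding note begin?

1. 0.0ms @ 0 + 849.057ms (3/2)
2. 849.057ms @ 3/2 + 283.019ms (1/2)
3. 1132.075ms @ 2 + 283.019ms (1/2)
4. 1415.094ms @ 5/2 + 283.019ms (1/2)
5. 1698.113ms @ 3 + 169.811ms (3/10)
6. 1867.925ms @ 33/10 + 169.811ms (3/10)
7. 2037.736ms @ 18/5 + 169.811ms (3/10)
8. 2207.547ms @ 39/10 + 169.811ms (3/10)
9. 2377.358ms @ 21/5 + 169.811ms (3/10)
10. 2547.17ms @ 9/2 + 424.528ms (3/4)
11. 2971.698ms @ 21/4 + 424.528ms (3/4)

note 6 onset = 33/10b = 1867.925ms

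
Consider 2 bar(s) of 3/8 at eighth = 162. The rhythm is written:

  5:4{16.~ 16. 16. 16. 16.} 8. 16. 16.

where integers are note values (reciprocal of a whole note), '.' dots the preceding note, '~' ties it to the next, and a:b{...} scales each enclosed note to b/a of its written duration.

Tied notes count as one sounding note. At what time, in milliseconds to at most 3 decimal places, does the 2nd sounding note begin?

note 2 onset = 6/5b = 444.444ms

1. 0.0ms @ 0 + 444.444ms (6/5)
2. 444.444ms @ 6/5 + 222.222ms (3/5)
3. 666.667ms @ 9/5 + 222.222ms (3/5)
4. 888.889ms @ 12/5 + 222.222ms (3/5)
5. 1111.111ms @ 3 + 555.556ms (3/2)
6. 1666.667ms @ 9/2 + 277.778ms (3/4)
7. 1944.444ms @ 21/4 + 277.778ms (3/4)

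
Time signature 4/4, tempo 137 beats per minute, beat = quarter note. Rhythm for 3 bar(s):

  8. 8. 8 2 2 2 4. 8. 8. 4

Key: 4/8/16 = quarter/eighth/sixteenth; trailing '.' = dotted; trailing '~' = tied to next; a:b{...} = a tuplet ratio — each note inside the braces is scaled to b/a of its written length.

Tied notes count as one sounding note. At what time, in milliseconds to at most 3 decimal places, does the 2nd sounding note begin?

note 2 onset = 3/4b = 328.467ms

1. 0.0ms @ 0 + 328.467ms (3/4)
2. 328.467ms @ 3/4 + 328.467ms (3/4)
3. 656.934ms @ 3/2 + 218.978ms (1/2)
4. 875.912ms @ 2 + 875.912ms (2)
5. 1751.825ms @ 4 + 875.912ms (2)
6. 2627.737ms @ 6 + 875.912ms (2)
7. 3503.65ms @ 8 + 656.934ms (3/2)
8. 4160.584ms @ 19/2 + 328.467ms (3/4)
9. 4489.051ms @ 41/4 + 328.467ms (3/4)
10. 4817.518ms @ 11 + 437.956ms (1)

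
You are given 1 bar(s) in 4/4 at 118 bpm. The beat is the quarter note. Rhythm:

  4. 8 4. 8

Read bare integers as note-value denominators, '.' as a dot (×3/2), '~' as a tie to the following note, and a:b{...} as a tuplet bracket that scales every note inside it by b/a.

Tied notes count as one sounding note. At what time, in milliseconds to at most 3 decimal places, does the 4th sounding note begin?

1. 0.0ms @ 0 + 762.712ms (3/2)
2. 762.712ms @ 3/2 + 254.237ms (1/2)
3. 1016.949ms @ 2 + 762.712ms (3/2)
4. 1779.661ms @ 7/2 + 254.237ms (1/2)

note 4 onset = 7/2b = 1779.661ms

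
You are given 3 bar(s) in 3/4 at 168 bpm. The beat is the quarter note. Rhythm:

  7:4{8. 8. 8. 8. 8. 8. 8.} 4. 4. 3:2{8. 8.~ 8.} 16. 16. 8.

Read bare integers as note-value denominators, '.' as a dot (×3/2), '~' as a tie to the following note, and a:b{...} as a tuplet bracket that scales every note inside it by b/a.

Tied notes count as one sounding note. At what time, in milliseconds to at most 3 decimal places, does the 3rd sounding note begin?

1. 0.0ms @ 0 + 153.061ms (3/7)
2. 153.061ms @ 3/7 + 153.061ms (3/7)
3. 306.122ms @ 6/7 + 153.061ms (3/7)
4. 459.184ms @ 9/7 + 153.061ms (3/7)
5. 612.245ms @ 12/7 + 153.061ms (3/7)
6. 765.306ms @ 15/7 + 153.061ms (3/7)
7. 918.367ms @ 18/7 + 153.061ms (3/7)
8. 1071.429ms @ 3 + 535.714ms (3/2)
9. 1607.143ms @ 9/2 + 535.714ms (3/2)
10. 2142.857ms @ 6 + 178.571ms (1/2)
11. 2321.429ms @ 13/2 + 357.143ms (1)
12. 2678.571ms @ 15/2 + 133.929ms (3/8)
13. 2812.5ms @ 63/8 + 133.929ms (3/8)
14. 2946.429ms @ 33/4 + 267.857ms (3/4)

note 3 onset = 6/7b = 306.122ms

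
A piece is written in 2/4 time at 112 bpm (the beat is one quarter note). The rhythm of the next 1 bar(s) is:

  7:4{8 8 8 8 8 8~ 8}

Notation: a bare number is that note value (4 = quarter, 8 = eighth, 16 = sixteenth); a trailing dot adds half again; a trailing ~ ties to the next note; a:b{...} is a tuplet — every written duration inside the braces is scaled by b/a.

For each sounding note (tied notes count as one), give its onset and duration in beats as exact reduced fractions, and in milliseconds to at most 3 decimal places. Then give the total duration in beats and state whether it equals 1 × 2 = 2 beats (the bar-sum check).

1) 0.0ms=0b +153.061ms=2/7b
2) 153.061ms=2/7b +153.061ms=2/7b
3) 306.122ms=4/7b +153.061ms=2/7b
4) 459.184ms=6/7b +153.061ms=2/7b
5) 612.245ms=8/7b +153.061ms=2/7b
6) 765.306ms=10/7b +306.122ms=4/7b
Σ=2b of 2 (112bpm 2/4) — PASS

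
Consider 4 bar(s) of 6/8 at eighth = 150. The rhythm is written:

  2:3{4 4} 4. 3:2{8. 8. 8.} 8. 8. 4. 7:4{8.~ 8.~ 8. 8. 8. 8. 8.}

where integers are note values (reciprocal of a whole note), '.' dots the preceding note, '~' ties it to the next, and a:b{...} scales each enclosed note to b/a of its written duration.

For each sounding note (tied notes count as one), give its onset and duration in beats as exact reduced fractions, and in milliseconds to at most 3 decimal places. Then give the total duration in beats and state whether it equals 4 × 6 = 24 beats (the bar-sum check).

1) 0.0ms=0b +1200.0ms=3b
2) 1200.0ms=3b +1200.0ms=3b
3) 2400.0ms=6b +1200.0ms=3b
4) 3600.0ms=9b +400.0ms=1b
5) 4000.0ms=10b +400.0ms=1b
6) 4400.0ms=11b +400.0ms=1b
7) 4800.0ms=12b +600.0ms=3/2b
8) 5400.0ms=27/2b +600.0ms=3/2b
9) 6000.0ms=15b +1200.0ms=3b
10) 7200.0ms=18b +1028.571ms=18/7b
11) 8228.571ms=144/7b +342.857ms=6/7b
12) 8571.429ms=150/7b +342.857ms=6/7b
13) 8914.286ms=156/7b +342.857ms=6/7b
14) 9257.143ms=162/7b +342.857ms=6/7b
Σ=24b of 24 (150bpm 6/8) — PASS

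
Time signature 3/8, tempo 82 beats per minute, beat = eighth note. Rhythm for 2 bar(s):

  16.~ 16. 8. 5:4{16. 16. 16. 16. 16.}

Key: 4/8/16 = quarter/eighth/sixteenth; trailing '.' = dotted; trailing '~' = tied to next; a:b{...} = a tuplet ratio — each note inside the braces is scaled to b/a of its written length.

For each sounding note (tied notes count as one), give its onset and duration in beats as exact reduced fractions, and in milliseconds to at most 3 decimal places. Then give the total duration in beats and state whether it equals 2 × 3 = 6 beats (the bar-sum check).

1) 0.0ms=0b +1097.561ms=3/2b
2) 1097.561ms=3/2b +1097.561ms=3/2b
3) 2195.122ms=3b +439.024ms=3/5b
4) 2634.146ms=18/5b +439.024ms=3/5b
5) 3073.171ms=21/5b +439.024ms=3/5b
6) 3512.195ms=24/5b +439.024ms=3/5b
7) 3951.22ms=27/5b +439.024ms=3/5b
Σ=6b of 6 (82bpm 3/8) — PASS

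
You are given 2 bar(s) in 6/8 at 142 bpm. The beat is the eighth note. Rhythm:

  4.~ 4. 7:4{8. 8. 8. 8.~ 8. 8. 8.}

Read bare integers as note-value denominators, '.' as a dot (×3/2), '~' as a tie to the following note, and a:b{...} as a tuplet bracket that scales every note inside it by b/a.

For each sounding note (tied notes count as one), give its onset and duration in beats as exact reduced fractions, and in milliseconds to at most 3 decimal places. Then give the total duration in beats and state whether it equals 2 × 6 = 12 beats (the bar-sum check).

1) 0.0ms=0b +2535.211ms=6b
2) 2535.211ms=6b +362.173ms=6/7b
3) 2897.384ms=48/7b +362.173ms=6/7b
4) 3259.557ms=54/7b +362.173ms=6/7b
5) 3621.73ms=60/7b +724.346ms=12/7b
6) 4346.076ms=72/7b +362.173ms=6/7b
7) 4708.249ms=78/7b +362.173ms=6/7b
Σ=12b of 12 (142bpm 6/8) — PASS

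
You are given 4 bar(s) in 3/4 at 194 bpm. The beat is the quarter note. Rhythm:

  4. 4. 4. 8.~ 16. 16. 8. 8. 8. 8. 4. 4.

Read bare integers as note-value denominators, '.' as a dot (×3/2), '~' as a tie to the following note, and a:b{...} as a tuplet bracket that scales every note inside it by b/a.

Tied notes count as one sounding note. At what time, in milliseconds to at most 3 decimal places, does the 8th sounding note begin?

note 8 onset = 15/2b = 2319.588ms

1. 0.0ms @ 0 + 463.918ms (3/2)
2. 463.918ms @ 3/2 + 463.918ms (3/2)
3. 927.835ms @ 3 + 463.918ms (3/2)
4. 1391.753ms @ 9/2 + 347.938ms (9/8)
5. 1739.691ms @ 45/8 + 115.979ms (3/8)
6. 1855.67ms @ 6 + 231.959ms (3/4)
7. 2087.629ms @ 27/4 + 231.959ms (3/4)
8. 2319.588ms @ 15/2 + 231.959ms (3/4)
9. 2551.546ms @ 33/4 + 231.959ms (3/4)
10. 2783.505ms @ 9 + 463.918ms (3/2)
11. 3247.423ms @ 21/2 + 463.918ms (3/2)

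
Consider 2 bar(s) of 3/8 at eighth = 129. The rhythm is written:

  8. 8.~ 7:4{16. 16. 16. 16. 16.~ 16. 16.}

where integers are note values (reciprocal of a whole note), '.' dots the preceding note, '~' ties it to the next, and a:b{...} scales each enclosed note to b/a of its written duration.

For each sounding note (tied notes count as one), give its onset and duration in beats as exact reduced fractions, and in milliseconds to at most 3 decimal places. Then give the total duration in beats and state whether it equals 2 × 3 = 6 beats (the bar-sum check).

1) 0.0ms=0b +697.674ms=3/2b
2) 697.674ms=3/2b +897.01ms=27/14b
3) 1594.684ms=24/7b +199.336ms=3/7b
4) 1794.02ms=27/7b +199.336ms=3/7b
5) 1993.355ms=30/7b +199.336ms=3/7b
6) 2192.691ms=33/7b +398.671ms=6/7b
7) 2591.362ms=39/7b +199.336ms=3/7b
Σ=6b of 6 (129bpm 3/8) — PASS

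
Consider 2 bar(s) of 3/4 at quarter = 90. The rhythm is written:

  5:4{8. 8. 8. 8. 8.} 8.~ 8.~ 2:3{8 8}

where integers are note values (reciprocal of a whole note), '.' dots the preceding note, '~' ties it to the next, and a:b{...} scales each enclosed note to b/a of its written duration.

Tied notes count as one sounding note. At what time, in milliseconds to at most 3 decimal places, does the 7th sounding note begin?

1. 0.0ms @ 0 + 400.0ms (3/5)
2. 400.0ms @ 3/5 + 400.0ms (3/5)
3. 800.0ms @ 6/5 + 400.0ms (3/5)
4. 1200.0ms @ 9/5 + 400.0ms (3/5)
5. 1600.0ms @ 12/5 + 400.0ms (3/5)
6. 2000.0ms @ 3 + 1500.0ms (9/4)
7. 3500.0ms @ 21/4 + 500.0ms (3/4)

note 7 onset = 21/4b = 3500.0ms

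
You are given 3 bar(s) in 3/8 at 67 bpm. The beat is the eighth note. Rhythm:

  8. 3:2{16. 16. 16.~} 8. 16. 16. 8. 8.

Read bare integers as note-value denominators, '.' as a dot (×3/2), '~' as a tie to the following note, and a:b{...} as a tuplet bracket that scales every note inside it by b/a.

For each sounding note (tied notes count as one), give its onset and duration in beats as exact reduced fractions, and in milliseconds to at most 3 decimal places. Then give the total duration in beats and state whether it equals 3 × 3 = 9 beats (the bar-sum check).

1) 0.0ms=0b +1343.284ms=3/2b
2) 1343.284ms=3/2b +447.761ms=1/2b
3) 1791.045ms=2b +447.761ms=1/2b
4) 2238.806ms=5/2b +1791.045ms=2b
5) 4029.851ms=9/2b +671.642ms=3/4b
6) 4701.493ms=21/4b +671.642ms=3/4b
7) 5373.134ms=6b +1343.284ms=3/2b
8) 6716.418ms=15/2b +1343.284ms=3/2b
Σ=9b of 9 (67bpm 3/8) — PASS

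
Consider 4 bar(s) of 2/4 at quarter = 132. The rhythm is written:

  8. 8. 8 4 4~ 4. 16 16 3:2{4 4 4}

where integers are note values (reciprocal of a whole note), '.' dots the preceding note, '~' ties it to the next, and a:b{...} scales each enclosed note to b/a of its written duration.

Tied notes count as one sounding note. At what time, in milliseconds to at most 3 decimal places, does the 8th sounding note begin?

1. 0.0ms @ 0 + 340.909ms (3/4)
2. 340.909ms @ 3/4 + 340.909ms (3/4)
3. 681.818ms @ 3/2 + 227.273ms (1/2)
4. 909.091ms @ 2 + 454.545ms (1)
5. 1363.636ms @ 3 + 1136.364ms (5/2)
6. 2500.0ms @ 11/2 + 113.636ms (1/4)
7. 2613.636ms @ 23/4 + 113.636ms (1/4)
8. 2727.273ms @ 6 + 303.03ms (2/3)
9. 3030.303ms @ 20/3 + 303.03ms (2/3)
10. 3333.333ms @ 22/3 + 303.03ms (2/3)

note 8 onset = 6b = 2727.273ms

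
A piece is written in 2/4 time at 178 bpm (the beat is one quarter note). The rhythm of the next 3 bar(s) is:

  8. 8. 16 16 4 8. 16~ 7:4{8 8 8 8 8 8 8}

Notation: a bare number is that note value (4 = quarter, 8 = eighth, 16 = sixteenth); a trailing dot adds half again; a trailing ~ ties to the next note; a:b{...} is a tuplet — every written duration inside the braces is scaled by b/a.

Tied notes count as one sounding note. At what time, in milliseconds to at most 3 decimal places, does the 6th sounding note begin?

note 6 onset = 3b = 1011.236ms

1. 0.0ms @ 0 + 252.809ms (3/4)
2. 252.809ms @ 3/4 + 252.809ms (3/4)
3. 505.618ms @ 3/2 + 84.27ms (1/4)
4. 589.888ms @ 7/4 + 84.27ms (1/4)
5. 674.157ms @ 2 + 337.079ms (1)
6. 1011.236ms @ 3 + 252.809ms (3/4)
7. 1264.045ms @ 15/4 + 180.578ms (15/28)
8. 1444.623ms @ 30/7 + 96.308ms (2/7)
9. 1540.931ms @ 32/7 + 96.308ms (2/7)
10. 1637.239ms @ 34/7 + 96.308ms (2/7)
11. 1733.547ms @ 36/7 + 96.308ms (2/7)
12. 1829.856ms @ 38/7 + 96.308ms (2/7)
13. 1926.164ms @ 40/7 + 96.308ms (2/7)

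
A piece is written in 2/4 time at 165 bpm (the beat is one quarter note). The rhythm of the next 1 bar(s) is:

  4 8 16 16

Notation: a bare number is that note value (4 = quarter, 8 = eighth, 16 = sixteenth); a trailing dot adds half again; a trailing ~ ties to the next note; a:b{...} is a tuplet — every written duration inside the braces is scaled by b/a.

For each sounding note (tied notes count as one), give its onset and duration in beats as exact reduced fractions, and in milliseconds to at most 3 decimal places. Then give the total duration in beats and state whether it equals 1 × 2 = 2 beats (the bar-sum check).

1) 0.0ms=0b +363.636ms=1b
2) 363.636ms=1b +181.818ms=1/2b
3) 545.455ms=3/2b +90.909ms=1/4b
4) 636.364ms=7/4b +90.909ms=1/4b
Σ=2b of 2 (165bpm 2/4) — PASS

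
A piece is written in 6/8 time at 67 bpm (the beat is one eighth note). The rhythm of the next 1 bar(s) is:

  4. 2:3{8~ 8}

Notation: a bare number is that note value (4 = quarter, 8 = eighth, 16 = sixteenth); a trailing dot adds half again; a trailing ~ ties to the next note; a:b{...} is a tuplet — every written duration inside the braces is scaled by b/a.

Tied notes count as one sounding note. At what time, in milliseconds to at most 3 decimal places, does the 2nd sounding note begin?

note 2 onset = 3b = 2686.567ms

1. 0.0ms @ 0 + 2686.567ms (3)
2. 2686.567ms @ 3 + 2686.567ms (3)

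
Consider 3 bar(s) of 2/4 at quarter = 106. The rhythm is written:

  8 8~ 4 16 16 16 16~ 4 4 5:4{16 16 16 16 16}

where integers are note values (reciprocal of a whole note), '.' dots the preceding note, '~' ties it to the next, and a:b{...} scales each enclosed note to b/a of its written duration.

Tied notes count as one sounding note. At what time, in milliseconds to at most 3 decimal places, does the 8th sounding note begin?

note 8 onset = 5b = 2830.189ms

1. 0.0ms @ 0 + 283.019ms (1/2)
2. 283.019ms @ 1/2 + 849.057ms (3/2)
3. 1132.075ms @ 2 + 141.509ms (1/4)
4. 1273.585ms @ 9/4 + 141.509ms (1/4)
5. 1415.094ms @ 5/2 + 141.509ms (1/4)
6. 1556.604ms @ 11/4 + 707.547ms (5/4)
7. 2264.151ms @ 4 + 566.038ms (1)
8. 2830.189ms @ 5 + 113.208ms (1/5)
9. 2943.396ms @ 26/5 + 113.208ms (1/5)
10. 3056.604ms @ 27/5 + 113.208ms (1/5)
11. 3169.811ms @ 28/5 + 113.208ms (1/5)
12. 3283.019ms @ 29/5 + 113.208ms (1/5)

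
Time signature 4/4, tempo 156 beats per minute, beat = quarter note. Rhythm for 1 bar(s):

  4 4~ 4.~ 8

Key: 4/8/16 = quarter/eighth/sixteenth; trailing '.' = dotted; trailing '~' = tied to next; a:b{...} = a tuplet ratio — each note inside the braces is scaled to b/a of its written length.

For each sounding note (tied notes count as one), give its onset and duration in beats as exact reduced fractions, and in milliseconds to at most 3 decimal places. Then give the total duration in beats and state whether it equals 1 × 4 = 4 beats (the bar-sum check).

1) 0.0ms=0b +384.615ms=1b
2) 384.615ms=1b +1153.846ms=3b
Σ=4b of 4 (156bpm 4/4) — PASS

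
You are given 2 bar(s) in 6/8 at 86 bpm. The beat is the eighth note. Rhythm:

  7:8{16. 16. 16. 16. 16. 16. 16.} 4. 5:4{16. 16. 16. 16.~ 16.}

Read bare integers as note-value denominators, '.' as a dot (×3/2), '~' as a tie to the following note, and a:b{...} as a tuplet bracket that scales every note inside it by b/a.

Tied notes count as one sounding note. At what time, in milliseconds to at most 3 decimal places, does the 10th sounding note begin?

note 10 onset = 48/5b = 6697.674ms

1. 0.0ms @ 0 + 598.007ms (6/7)
2. 598.007ms @ 6/7 + 598.007ms (6/7)
3. 1196.013ms @ 12/7 + 598.007ms (6/7)
4. 1794.02ms @ 18/7 + 598.007ms (6/7)
5. 2392.027ms @ 24/7 + 598.007ms (6/7)
6. 2990.033ms @ 30/7 + 598.007ms (6/7)
7. 3588.04ms @ 36/7 + 598.007ms (6/7)
8. 4186.047ms @ 6 + 2093.023ms (3)
9. 6279.07ms @ 9 + 418.605ms (3/5)
10. 6697.674ms @ 48/5 + 418.605ms (3/5)
11. 7116.279ms @ 51/5 + 418.605ms (3/5)
12. 7534.884ms @ 54/5 + 837.209ms (6/5)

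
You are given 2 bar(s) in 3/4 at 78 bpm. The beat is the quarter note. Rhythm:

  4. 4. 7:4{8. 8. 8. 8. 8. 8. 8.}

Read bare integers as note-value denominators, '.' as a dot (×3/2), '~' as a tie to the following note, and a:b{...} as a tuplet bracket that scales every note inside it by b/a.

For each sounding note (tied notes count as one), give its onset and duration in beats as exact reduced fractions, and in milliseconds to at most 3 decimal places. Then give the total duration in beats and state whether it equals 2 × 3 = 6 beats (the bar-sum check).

1) 0.0ms=0b +1153.846ms=3/2b
2) 1153.846ms=3/2b +1153.846ms=3/2b
3) 2307.692ms=3b +329.67ms=3/7b
4) 2637.363ms=24/7b +329.67ms=3/7b
5) 2967.033ms=27/7b +329.67ms=3/7b
6) 3296.703ms=30/7b +329.67ms=3/7b
7) 3626.374ms=33/7b +329.67ms=3/7b
8) 3956.044ms=36/7b +329.67ms=3/7b
9) 4285.714ms=39/7b +329.67ms=3/7b
Σ=6b of 6 (78bpm 3/4) — PASS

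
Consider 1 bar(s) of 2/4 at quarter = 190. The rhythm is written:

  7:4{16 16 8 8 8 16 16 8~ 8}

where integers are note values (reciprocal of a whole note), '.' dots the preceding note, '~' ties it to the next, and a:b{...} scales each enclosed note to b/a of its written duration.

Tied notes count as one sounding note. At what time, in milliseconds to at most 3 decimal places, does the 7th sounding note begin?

note 7 onset = 9/7b = 406.015ms

1. 0.0ms @ 0 + 45.113ms (1/7)
2. 45.113ms @ 1/7 + 45.113ms (1/7)
3. 90.226ms @ 2/7 + 90.226ms (2/7)
4. 180.451ms @ 4/7 + 90.226ms (2/7)
5. 270.677ms @ 6/7 + 90.226ms (2/7)
6. 360.902ms @ 8/7 + 45.113ms (1/7)
7. 406.015ms @ 9/7 + 45.113ms (1/7)
8. 451.128ms @ 10/7 + 180.451ms (4/7)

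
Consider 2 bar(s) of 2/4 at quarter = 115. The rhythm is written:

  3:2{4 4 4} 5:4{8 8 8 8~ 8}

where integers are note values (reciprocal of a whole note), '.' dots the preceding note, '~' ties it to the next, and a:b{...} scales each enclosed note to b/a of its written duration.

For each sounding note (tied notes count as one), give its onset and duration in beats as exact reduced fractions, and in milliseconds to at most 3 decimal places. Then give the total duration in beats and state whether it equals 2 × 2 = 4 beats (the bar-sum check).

1) 0.0ms=0b +347.826ms=2/3b
2) 347.826ms=2/3b +347.826ms=2/3b
3) 695.652ms=4/3b +347.826ms=2/3b
4) 1043.478ms=2b +208.696ms=2/5b
5) 1252.174ms=12/5b +208.696ms=2/5b
6) 1460.87ms=14/5b +208.696ms=2/5b
7) 1669.565ms=16/5b +417.391ms=4/5b
Σ=4b of 4 (115bpm 2/4) — PASS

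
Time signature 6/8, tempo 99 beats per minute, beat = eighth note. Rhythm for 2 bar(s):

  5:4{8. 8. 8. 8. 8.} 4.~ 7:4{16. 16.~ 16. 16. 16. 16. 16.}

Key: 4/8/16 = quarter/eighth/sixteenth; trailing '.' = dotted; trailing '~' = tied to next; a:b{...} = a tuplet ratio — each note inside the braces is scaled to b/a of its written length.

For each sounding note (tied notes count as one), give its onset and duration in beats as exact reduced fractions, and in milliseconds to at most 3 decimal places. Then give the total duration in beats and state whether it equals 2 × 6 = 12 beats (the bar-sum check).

1) 0.0ms=0b +727.273ms=6/5b
2) 727.273ms=6/5b +727.273ms=6/5b
3) 1454.545ms=12/5b +727.273ms=6/5b
4) 2181.818ms=18/5b +727.273ms=6/5b
5) 2909.091ms=24/5b +727.273ms=6/5b
6) 3636.364ms=6b +2077.922ms=24/7b
7) 5714.286ms=66/7b +519.481ms=6/7b
8) 6233.766ms=72/7b +259.74ms=3/7b
9) 6493.506ms=75/7b +259.74ms=3/7b
10) 6753.247ms=78/7b +259.74ms=3/7b
11) 7012.987ms=81/7b +259.74ms=3/7b
Σ=12b of 12 (99bpm 6/8) — PASS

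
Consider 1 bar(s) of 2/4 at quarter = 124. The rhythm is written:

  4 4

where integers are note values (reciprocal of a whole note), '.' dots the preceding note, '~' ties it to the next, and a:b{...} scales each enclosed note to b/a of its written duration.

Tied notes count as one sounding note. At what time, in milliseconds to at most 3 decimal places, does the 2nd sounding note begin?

note 2 onset = 1b = 483.871ms

1. 0.0ms @ 0 + 483.871ms (1)
2. 483.871ms @ 1 + 483.871ms (1)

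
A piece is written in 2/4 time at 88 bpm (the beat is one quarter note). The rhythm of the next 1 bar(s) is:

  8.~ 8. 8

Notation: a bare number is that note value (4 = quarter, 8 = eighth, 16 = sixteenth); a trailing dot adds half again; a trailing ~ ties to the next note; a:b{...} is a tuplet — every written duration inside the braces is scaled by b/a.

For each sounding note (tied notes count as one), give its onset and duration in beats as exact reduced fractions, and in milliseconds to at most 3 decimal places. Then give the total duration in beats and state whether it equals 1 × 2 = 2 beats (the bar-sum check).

1) 0.0ms=0b +1022.727ms=3/2b
2) 1022.727ms=3/2b +340.909ms=1/2b
Σ=2b of 2 (88bpm 2/4) — PASS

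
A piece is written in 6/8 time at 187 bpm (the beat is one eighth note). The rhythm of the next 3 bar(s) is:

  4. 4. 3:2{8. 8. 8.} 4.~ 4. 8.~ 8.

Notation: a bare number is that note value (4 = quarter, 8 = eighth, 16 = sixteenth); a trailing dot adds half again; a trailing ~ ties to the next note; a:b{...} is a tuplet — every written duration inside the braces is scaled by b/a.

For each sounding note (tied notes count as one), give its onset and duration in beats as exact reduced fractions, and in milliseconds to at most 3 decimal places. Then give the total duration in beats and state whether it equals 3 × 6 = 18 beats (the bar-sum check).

1) 0.0ms=0b +962.567ms=3b
2) 962.567ms=3b +962.567ms=3b
3) 1925.134ms=6b +320.856ms=1b
4) 2245.989ms=7b +320.856ms=1b
5) 2566.845ms=8b +320.856ms=1b
6) 2887.701ms=9b +1925.134ms=6b
7) 4812.834ms=15b +962.567ms=3b
Σ=18b of 18 (187bpm 6/8) — PASS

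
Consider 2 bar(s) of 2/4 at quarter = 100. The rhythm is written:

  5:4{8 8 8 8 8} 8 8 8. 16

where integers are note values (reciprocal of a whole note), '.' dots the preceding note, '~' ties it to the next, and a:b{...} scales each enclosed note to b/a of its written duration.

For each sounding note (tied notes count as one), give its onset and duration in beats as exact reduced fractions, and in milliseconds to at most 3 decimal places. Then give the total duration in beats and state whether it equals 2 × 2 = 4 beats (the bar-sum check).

1) 0.0ms=0b +240.0ms=2/5b
2) 240.0ms=2/5b +240.0ms=2/5b
3) 480.0ms=4/5b +240.0ms=2/5b
4) 720.0ms=6/5b +240.0ms=2/5b
5) 960.0ms=8/5b +240.0ms=2/5b
6) 1200.0ms=2b +300.0ms=1/2b
7) 1500.0ms=5/2b +300.0ms=1/2b
8) 1800.0ms=3b +450.0ms=3/4b
9) 2250.0ms=15/4b +150.0ms=1/4b
Σ=4b of 4 (100bpm 2/4) — PASS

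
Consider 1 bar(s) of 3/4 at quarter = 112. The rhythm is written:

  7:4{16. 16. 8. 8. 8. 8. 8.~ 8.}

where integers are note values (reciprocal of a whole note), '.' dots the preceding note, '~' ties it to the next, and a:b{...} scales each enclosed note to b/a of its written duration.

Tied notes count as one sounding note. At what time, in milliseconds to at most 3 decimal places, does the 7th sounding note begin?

note 7 onset = 15/7b = 1147.959ms

1. 0.0ms @ 0 + 114.796ms (3/14)
2. 114.796ms @ 3/14 + 114.796ms (3/14)
3. 229.592ms @ 3/7 + 229.592ms (3/7)
4. 459.184ms @ 6/7 + 229.592ms (3/7)
5. 688.776ms @ 9/7 + 229.592ms (3/7)
6. 918.367ms @ 12/7 + 229.592ms (3/7)
7. 1147.959ms @ 15/7 + 459.184ms (6/7)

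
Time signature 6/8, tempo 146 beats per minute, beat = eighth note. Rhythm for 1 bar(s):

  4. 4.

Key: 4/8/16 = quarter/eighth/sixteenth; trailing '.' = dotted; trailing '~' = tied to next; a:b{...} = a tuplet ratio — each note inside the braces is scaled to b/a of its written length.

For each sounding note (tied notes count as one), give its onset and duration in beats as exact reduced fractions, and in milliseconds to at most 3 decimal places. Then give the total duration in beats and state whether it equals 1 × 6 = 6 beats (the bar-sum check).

1) 0.0ms=0b +1232.877ms=3b
2) 1232.877ms=3b +1232.877ms=3b
Σ=6b of 6 (146bpm 6/8) — PASS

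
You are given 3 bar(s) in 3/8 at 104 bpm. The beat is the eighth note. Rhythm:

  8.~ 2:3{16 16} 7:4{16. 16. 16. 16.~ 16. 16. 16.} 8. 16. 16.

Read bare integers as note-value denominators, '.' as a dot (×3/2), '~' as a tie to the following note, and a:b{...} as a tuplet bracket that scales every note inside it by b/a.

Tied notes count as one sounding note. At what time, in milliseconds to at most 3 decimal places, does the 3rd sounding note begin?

1. 0.0ms @ 0 + 1298.077ms (9/4)
2. 1298.077ms @ 9/4 + 432.692ms (3/4)
3. 1730.769ms @ 3 + 247.253ms (3/7)
4. 1978.022ms @ 24/7 + 247.253ms (3/7)
5. 2225.275ms @ 27/7 + 247.253ms (3/7)
6. 2472.527ms @ 30/7 + 494.505ms (6/7)
7. 2967.033ms @ 36/7 + 247.253ms (3/7)
8. 3214.286ms @ 39/7 + 247.253ms (3/7)
9. 3461.538ms @ 6 + 865.385ms (3/2)
10. 4326.923ms @ 15/2 + 432.692ms (3/4)
11. 4759.615ms @ 33/4 + 432.692ms (3/4)

note 3 onset = 3b = 1730.769ms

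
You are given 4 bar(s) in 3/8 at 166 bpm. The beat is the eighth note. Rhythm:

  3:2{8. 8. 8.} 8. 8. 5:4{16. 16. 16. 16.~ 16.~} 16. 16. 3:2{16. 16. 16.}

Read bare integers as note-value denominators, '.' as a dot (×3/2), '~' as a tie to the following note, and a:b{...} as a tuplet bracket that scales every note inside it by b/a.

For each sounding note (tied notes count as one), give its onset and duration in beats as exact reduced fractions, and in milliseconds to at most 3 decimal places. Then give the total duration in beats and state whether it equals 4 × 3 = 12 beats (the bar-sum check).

1) 0.0ms=0b +361.446ms=1b
2) 361.446ms=1b +361.446ms=1b
3) 722.892ms=2b +361.446ms=1b
4) 1084.337ms=3b +542.169ms=3/2b
5) 1626.506ms=9/2b +542.169ms=3/2b
6) 2168.675ms=6b +216.867ms=3/5b
7) 2385.542ms=33/5b +216.867ms=3/5b
8) 2602.41ms=36/5b +216.867ms=3/5b
9) 2819.277ms=39/5b +704.819ms=39/20b
10) 3524.096ms=39/4b +271.084ms=3/4b
11) 3795.181ms=21/2b +180.723ms=1/2b
12) 3975.904ms=11b +180.723ms=1/2b
13) 4156.627ms=23/2b +180.723ms=1/2b
Σ=12b of 12 (166bpm 3/8) — PASS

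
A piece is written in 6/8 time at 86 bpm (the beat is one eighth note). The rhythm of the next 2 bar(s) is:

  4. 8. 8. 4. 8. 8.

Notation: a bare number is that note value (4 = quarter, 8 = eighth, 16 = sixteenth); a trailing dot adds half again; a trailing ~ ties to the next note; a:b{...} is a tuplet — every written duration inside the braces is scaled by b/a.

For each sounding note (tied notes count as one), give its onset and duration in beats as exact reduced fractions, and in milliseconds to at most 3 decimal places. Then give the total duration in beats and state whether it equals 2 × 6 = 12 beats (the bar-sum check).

1) 0.0ms=0b +2093.023ms=3b
2) 2093.023ms=3b +1046.512ms=3/2b
3) 3139.535ms=9/2b +1046.512ms=3/2b
4) 4186.047ms=6b +2093.023ms=3b
5) 6279.07ms=9b +1046.512ms=3/2b
6) 7325.581ms=21/2b +1046.512ms=3/2b
Σ=12b of 12 (86bpm 6/8) — PASS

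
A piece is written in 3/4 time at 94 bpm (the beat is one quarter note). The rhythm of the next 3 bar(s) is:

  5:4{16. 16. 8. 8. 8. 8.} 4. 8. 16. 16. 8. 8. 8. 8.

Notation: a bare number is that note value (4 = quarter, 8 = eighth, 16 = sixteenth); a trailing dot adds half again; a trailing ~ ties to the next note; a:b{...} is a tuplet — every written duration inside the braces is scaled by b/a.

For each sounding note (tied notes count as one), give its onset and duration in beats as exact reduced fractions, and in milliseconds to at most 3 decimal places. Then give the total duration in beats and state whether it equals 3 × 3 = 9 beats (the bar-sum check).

1) 0.0ms=0b +191.489ms=3/10b
2) 191.489ms=3/10b +191.489ms=3/10b
3) 382.979ms=3/5b +382.979ms=3/5b
4) 765.957ms=6/5b +382.979ms=3/5b
5) 1148.936ms=9/5b +382.979ms=3/5b
6) 1531.915ms=12/5b +382.979ms=3/5b
7) 1914.894ms=3b +957.447ms=3/2b
8) 2872.34ms=9/2b +478.723ms=3/4b
9) 3351.064ms=21/4b +239.362ms=3/8b
10) 3590.426ms=45/8b +239.362ms=3/8b
11) 3829.787ms=6b +478.723ms=3/4b
12) 4308.511ms=27/4b +478.723ms=3/4b
13) 4787.234ms=15/2b +478.723ms=3/4b
14) 5265.957ms=33/4b +478.723ms=3/4b
Σ=9b of 9 (94bpm 3/4) — PASS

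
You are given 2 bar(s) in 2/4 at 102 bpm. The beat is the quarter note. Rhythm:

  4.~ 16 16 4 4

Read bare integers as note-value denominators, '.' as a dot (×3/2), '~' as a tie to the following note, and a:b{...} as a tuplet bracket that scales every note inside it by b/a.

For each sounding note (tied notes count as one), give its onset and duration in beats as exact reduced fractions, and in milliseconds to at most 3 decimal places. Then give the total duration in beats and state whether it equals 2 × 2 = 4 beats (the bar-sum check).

1) 0.0ms=0b +1029.412ms=7/4b
2) 1029.412ms=7/4b +147.059ms=1/4b
3) 1176.471ms=2b +588.235ms=1b
4) 1764.706ms=3b +588.235ms=1b
Σ=4b of 4 (102bpm 2/4) — PASS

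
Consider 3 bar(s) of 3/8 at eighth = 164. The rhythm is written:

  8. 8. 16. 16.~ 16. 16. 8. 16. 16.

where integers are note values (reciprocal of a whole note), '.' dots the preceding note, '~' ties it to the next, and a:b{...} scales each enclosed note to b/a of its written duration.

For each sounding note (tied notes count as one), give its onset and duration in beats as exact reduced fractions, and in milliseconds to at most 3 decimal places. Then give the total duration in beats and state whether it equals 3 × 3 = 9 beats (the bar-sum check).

1) 0.0ms=0b +548.78ms=3/2b
2) 548.78ms=3/2b +548.78ms=3/2b
3) 1097.561ms=3b +274.39ms=3/4b
4) 1371.951ms=15/4b +548.78ms=3/2b
5) 1920.732ms=21/4b +274.39ms=3/4b
6) 2195.122ms=6b +548.78ms=3/2b
7) 2743.902ms=15/2b +274.39ms=3/4b
8) 3018.293ms=33/4b +274.39ms=3/4b
Σ=9b of 9 (164bpm 3/8) — PASS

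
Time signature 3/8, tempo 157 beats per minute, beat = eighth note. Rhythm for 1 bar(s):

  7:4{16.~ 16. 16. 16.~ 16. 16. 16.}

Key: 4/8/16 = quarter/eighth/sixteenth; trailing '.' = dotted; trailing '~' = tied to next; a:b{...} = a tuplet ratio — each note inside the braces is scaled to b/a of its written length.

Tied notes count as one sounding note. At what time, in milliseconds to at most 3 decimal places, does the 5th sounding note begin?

note 5 onset = 18/7b = 982.712ms

1. 0.0ms @ 0 + 327.571ms (6/7)
2. 327.571ms @ 6/7 + 163.785ms (3/7)
3. 491.356ms @ 9/7 + 327.571ms (6/7)
4. 818.926ms @ 15/7 + 163.785ms (3/7)
5. 982.712ms @ 18/7 + 163.785ms (3/7)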